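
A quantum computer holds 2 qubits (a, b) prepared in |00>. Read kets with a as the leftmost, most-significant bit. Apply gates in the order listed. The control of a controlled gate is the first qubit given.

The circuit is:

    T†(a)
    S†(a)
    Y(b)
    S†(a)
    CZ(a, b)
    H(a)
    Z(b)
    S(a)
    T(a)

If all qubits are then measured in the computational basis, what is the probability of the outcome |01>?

Outcome |01> occurs with probability 1/2.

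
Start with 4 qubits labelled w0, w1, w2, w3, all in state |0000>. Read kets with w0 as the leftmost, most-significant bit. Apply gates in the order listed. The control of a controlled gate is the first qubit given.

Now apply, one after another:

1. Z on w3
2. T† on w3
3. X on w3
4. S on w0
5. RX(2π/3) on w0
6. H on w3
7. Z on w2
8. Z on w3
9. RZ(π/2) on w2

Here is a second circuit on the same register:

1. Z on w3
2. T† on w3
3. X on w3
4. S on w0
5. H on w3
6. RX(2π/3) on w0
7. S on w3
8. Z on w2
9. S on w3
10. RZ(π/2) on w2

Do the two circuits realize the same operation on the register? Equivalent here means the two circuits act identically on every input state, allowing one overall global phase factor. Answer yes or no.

Yes — the two circuits implement the same unitary up to a global phase.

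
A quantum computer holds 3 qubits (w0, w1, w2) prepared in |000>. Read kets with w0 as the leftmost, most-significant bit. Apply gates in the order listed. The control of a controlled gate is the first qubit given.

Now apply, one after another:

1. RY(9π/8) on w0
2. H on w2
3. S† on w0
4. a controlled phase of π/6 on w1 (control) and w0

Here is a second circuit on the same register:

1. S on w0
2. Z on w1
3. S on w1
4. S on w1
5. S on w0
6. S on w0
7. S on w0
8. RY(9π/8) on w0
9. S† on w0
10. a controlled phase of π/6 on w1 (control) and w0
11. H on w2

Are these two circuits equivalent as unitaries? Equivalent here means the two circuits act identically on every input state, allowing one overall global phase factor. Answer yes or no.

Yes, they are equivalent — the unitaries differ by at most a global phase.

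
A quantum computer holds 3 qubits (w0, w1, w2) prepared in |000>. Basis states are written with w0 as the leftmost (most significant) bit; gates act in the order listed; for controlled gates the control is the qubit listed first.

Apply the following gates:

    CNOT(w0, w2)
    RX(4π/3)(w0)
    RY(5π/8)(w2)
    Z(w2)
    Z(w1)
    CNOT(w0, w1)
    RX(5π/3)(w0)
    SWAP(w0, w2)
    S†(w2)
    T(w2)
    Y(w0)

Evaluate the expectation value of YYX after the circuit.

In the final state, YYX has expectation 0.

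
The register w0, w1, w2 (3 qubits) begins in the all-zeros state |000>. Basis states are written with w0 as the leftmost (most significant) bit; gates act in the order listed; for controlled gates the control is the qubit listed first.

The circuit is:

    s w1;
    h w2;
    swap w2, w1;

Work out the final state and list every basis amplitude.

The resulting statevector has amplitude sqrt(2)/2 on |000>, sqrt(2)/2 on |010>, and 0 on every other basis state.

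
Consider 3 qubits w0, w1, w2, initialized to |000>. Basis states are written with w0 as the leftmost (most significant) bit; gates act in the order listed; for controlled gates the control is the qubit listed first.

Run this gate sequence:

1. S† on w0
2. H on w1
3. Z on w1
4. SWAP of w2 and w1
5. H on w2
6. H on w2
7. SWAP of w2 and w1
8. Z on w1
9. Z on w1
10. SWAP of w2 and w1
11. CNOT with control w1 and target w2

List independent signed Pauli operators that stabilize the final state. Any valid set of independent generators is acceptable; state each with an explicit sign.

The final state is stabilized by the group generated by -IIX, +ZII, +IZI; other independent generating sets are equally valid. Key observation: gates 3-8 undo each other exactly, leaving only the rest of the circuit to track.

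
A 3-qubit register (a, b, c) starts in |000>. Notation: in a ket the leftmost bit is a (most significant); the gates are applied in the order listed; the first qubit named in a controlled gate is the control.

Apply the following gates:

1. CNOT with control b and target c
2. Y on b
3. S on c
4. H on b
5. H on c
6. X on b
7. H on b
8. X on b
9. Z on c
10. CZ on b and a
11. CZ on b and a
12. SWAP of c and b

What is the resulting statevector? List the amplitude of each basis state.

After the circuit, the state carries amplitude -sqrt(2)*I/2 on |000>, sqrt(2)*I/2 on |010>, and 0 on every other basis state.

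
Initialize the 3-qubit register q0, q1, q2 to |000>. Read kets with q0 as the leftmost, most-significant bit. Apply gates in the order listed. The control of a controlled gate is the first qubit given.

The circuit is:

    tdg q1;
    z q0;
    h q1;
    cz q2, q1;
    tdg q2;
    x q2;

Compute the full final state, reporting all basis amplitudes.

The resulting statevector has amplitude sqrt(2)/2 on |001>, sqrt(2)/2 on |011>, and 0 on every other basis state.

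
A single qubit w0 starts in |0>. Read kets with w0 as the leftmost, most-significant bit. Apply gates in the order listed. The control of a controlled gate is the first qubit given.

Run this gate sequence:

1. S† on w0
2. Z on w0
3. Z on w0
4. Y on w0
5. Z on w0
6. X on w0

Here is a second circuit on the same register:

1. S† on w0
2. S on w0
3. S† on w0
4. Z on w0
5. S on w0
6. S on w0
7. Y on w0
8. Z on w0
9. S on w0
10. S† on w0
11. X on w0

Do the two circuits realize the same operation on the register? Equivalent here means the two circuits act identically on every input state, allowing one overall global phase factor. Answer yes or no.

Yes — the two circuits implement the same unitary up to a global phase.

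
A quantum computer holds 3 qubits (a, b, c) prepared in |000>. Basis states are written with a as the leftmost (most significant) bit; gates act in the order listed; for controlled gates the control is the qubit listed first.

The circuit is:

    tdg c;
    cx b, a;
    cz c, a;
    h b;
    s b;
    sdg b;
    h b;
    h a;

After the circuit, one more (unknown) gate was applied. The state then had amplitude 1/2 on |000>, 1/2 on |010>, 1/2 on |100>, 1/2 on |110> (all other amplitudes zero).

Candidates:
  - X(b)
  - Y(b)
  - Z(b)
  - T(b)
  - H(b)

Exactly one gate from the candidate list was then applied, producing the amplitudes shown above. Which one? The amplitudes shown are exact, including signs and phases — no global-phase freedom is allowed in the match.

It was H(b) that produced the state shown. Key observation: steps 4-7 multiply out to the identity, so the circuit reduces to the remaining gates.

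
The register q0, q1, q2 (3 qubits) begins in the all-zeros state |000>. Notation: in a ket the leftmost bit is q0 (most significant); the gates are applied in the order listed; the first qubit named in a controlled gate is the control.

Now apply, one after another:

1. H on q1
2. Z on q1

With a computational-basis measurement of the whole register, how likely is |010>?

Outcome |010> occurs with probability 1/2.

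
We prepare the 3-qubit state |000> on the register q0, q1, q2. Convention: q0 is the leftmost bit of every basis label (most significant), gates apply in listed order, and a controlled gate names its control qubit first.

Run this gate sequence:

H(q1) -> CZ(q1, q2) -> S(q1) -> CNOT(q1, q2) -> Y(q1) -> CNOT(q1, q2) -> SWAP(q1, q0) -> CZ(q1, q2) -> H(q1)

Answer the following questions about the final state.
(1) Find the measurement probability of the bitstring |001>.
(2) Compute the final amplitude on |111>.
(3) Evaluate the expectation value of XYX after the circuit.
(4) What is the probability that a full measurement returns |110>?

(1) The probability of measuring |001> is 1/4.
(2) The amplitude on |111> is I/2.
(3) In the final state, XYX has expectation 0.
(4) The probability of measuring |110> is 0.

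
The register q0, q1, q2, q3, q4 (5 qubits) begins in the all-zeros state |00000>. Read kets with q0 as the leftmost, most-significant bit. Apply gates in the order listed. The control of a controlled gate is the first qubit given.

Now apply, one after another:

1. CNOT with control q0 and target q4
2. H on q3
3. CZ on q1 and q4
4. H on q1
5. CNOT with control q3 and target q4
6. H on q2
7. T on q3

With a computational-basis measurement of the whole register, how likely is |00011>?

Outcome |00011> occurs with probability 1/8.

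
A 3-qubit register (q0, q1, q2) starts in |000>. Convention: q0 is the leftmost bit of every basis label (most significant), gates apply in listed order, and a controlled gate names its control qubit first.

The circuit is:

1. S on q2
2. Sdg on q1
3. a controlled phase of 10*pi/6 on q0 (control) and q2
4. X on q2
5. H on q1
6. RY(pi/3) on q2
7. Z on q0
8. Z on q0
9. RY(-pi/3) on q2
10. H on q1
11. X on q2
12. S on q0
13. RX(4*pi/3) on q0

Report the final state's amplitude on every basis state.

The final amplitudes are -1/2 on |000>, -sqrt(3)*I/2 on |100>, and 0 on every other basis state. Key observation: gates 4-11 undo each other exactly, leaving only the rest of the circuit to track.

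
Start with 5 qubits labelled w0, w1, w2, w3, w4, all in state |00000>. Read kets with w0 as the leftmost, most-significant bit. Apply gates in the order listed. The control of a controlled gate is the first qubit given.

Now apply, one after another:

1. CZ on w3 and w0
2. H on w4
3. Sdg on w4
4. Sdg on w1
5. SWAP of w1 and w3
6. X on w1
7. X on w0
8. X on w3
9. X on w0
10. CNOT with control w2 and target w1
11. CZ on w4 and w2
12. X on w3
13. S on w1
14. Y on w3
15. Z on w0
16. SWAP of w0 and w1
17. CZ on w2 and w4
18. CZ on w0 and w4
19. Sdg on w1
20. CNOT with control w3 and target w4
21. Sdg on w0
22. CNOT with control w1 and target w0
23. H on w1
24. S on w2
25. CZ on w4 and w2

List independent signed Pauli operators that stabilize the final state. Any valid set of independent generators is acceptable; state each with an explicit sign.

One valid set of independent stabilizer generators is +IXIII, -IIIIY, -ZIIII, +IIZII, -IIIZI (any independent generating set of the same group is equally correct).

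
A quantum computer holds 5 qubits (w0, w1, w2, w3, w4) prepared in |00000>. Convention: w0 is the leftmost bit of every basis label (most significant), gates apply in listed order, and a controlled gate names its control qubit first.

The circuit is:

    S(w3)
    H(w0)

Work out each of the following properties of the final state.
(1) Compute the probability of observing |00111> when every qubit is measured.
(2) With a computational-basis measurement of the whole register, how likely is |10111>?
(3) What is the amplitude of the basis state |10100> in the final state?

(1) Outcome |00111> occurs with probability 0.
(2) Outcome |10111> occurs with probability 0.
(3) The final state's coefficient on |10100> equals 0.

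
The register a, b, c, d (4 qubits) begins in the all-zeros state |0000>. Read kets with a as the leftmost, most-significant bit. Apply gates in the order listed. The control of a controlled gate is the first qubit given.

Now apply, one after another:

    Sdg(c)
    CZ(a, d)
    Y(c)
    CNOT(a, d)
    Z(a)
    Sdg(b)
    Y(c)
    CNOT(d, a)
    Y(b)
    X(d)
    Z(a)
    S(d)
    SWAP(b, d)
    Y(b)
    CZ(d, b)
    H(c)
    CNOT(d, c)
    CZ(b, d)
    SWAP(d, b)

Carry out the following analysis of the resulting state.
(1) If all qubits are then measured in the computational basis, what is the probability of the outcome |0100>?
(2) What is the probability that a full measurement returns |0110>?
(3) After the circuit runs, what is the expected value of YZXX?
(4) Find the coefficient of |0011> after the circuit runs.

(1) A full measurement returns |0100> with probability 1/2.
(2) A full measurement returns |0110> with probability 1/2.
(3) In the final state, YZXX has expectation 0.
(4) The amplitude on |0011> is 0.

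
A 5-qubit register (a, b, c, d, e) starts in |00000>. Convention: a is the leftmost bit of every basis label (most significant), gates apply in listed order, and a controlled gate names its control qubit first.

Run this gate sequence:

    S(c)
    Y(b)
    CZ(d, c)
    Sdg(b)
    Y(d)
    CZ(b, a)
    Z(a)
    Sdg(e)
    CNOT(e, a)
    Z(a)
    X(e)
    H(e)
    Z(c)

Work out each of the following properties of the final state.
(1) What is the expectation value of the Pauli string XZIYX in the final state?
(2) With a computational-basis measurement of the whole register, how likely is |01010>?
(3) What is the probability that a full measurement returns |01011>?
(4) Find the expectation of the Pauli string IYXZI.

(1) In the final state, XZIYX has expectation 0.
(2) A full measurement returns |01010> with probability 1/2.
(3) The probability of measuring |01011> is 1/2.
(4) In the final state, IYXZI has expectation 0.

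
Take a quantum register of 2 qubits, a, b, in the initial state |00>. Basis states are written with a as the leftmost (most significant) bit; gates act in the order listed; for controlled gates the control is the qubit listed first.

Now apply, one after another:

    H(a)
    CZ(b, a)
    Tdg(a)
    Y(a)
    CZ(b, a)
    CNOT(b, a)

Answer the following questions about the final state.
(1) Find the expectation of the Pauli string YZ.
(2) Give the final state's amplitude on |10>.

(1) In the final state, YZ has expectation -sqrt(2)/2.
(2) The final state's coefficient on |10> equals sqrt(2)*I/2.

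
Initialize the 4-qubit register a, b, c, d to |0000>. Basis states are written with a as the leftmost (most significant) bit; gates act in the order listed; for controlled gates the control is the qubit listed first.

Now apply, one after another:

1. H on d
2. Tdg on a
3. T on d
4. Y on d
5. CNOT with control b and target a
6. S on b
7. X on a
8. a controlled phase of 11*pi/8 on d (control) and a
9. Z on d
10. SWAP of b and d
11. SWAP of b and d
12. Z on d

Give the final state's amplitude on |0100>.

|0100> carries amplitude 0 in the final state. Key observation: gates 9-12 undo each other exactly, leaving only the rest of the circuit to track.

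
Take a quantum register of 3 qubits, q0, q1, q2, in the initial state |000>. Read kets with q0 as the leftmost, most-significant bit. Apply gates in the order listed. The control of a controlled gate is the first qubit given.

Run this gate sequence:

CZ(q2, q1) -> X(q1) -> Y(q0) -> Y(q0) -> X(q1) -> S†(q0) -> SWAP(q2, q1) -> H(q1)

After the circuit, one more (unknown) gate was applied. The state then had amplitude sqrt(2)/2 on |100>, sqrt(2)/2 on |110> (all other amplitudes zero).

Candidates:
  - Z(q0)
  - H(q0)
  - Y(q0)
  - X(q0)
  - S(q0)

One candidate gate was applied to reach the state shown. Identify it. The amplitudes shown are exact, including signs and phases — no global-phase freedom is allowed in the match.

It was X(q0) that produced the state shown. Key observation: steps 2-5 multiply out to the identity, so the circuit reduces to the remaining gates.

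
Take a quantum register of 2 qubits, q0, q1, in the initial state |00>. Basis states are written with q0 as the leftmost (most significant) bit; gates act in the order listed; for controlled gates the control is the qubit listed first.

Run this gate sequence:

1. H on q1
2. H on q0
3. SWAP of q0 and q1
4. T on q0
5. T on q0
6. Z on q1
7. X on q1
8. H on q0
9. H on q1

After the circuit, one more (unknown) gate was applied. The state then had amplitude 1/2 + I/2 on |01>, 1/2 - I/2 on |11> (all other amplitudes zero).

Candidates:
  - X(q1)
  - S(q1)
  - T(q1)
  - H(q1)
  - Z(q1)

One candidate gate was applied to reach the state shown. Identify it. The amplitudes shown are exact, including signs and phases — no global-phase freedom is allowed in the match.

The unique candidate consistent with the amplitudes is Z(q1).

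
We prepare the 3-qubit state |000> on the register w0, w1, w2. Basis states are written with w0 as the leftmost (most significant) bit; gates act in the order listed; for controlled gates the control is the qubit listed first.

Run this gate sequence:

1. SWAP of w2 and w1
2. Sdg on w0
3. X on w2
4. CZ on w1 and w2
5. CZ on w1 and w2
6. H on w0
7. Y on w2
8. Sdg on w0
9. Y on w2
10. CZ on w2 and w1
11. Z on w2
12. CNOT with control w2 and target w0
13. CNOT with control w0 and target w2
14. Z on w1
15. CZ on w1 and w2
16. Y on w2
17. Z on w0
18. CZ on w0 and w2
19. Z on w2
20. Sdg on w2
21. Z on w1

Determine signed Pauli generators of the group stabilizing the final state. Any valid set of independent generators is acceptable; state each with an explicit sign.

The stabilizer group can be generated by +XIX, +ZIZ, +IZI, among other valid generating sets. Key observation: gates 4-5 undo each other exactly, leaving only the rest of the circuit to track.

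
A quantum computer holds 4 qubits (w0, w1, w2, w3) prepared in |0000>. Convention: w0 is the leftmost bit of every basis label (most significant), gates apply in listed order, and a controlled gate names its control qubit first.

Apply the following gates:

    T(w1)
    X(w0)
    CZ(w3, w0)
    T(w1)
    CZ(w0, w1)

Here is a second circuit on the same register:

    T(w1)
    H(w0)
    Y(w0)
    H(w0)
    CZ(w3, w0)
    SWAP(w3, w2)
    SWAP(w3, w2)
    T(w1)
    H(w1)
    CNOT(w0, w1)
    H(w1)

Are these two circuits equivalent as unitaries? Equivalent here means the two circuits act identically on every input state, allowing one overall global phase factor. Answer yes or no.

No: there is an input state on which the two circuits produce genuinely different outputs (not merely differing by a phase).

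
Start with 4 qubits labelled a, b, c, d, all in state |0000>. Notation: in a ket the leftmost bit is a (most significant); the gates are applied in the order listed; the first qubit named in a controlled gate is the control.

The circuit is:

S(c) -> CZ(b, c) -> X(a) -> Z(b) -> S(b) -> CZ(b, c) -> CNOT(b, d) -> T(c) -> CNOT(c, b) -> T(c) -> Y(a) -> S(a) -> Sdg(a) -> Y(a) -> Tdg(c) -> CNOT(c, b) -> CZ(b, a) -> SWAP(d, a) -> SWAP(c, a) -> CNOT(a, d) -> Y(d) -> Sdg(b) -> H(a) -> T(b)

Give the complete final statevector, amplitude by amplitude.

After the circuit, the state carries amplitude -sqrt(2)*I/2 on |0000>, -sqrt(2)*I/2 on |1000>, and 0 on every other basis state. Key observation: gates 9-16 undo each other exactly, leaving only the rest of the circuit to track.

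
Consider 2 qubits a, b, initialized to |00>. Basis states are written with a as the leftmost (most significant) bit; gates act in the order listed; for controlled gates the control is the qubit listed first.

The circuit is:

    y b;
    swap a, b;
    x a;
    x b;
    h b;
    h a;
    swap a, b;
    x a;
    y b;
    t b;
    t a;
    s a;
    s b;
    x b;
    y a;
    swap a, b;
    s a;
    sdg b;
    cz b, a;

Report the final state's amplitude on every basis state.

The final amplitudes are 1/2 on |00>, exp(3*I*pi/4)/2 on |01>, exp(3*I*pi/4)/2 on |10>, I/2 on |11>.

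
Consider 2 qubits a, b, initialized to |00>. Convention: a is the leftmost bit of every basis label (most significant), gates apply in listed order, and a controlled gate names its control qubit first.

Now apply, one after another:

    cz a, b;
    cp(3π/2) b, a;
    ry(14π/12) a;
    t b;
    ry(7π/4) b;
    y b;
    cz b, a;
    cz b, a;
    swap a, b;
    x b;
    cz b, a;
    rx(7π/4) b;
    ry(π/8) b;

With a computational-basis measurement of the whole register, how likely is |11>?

The probability of measuring |11> is -sqrt(6)*cos(pi/16)**2/16 - sqrt(3)*cos(pi/16)**2/16 + sqrt(3)*sin(pi/16)**2/16 + sqrt(6)*sin(pi/16)**2/16 + sqrt(2)*sin(pi/16)**2/8 + sin(pi/16)**2/4 + sqrt(2)*sin(pi/16)*cos(pi/16)/8 + sin(pi/16)*cos(pi/16)/4 + sqrt(2)*cos(pi/16)**2/8 + cos(pi/16)**2/4. Key observation: gates 7-8 undo each other exactly, leaving only the rest of the circuit to track.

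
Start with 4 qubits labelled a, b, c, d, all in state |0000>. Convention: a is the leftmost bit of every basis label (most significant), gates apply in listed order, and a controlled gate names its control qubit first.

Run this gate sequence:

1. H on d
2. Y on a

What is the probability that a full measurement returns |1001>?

Outcome |1001> occurs with probability 1/2.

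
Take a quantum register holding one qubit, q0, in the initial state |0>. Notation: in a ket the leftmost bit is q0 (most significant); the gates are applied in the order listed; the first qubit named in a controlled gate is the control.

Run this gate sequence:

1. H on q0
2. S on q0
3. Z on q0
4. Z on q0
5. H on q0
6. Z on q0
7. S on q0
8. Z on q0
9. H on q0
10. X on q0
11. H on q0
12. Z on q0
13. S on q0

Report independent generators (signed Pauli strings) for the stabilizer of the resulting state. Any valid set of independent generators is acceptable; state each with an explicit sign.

One valid set of independent stabilizer generators is +Y (any independent generating set of the same group is equally correct). Key observation: the block from step 9 through step 12 cancels to the identity and can be dropped.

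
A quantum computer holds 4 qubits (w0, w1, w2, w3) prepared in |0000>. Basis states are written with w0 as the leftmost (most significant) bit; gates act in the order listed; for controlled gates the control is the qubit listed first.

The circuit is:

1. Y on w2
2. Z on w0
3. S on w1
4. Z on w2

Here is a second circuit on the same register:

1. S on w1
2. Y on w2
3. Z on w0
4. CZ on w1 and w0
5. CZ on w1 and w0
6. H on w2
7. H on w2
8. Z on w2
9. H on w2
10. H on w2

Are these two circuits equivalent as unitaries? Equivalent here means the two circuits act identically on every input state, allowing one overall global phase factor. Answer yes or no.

Yes: on every input state the two circuits agree up to one overall phase factor.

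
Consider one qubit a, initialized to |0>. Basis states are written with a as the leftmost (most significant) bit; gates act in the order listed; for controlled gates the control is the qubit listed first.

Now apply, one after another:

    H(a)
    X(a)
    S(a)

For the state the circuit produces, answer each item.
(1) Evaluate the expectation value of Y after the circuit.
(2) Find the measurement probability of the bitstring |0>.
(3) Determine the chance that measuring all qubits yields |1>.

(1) The expectation value of Y is 1.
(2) Outcome |0> occurs with probability 1/2.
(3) The probability of measuring |1> is 1/2.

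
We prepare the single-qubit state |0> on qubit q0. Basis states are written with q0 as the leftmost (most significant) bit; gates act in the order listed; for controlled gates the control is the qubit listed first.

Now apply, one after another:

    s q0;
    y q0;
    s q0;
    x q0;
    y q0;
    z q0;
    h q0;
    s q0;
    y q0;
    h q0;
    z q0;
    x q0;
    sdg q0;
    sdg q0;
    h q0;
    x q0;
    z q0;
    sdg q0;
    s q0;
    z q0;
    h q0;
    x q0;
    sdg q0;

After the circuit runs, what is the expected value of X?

The observable X averages to -1.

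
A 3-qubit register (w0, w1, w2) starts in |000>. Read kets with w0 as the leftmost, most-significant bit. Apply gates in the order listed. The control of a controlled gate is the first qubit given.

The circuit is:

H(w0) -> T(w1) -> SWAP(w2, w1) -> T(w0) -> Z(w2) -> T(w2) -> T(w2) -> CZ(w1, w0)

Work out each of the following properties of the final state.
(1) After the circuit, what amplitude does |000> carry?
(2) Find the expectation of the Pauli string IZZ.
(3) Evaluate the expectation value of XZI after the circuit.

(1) The amplitude on |000> is sqrt(2)/2.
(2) The expectation value of IZZ is 1.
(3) The expectation value of XZI is sqrt(2)/2.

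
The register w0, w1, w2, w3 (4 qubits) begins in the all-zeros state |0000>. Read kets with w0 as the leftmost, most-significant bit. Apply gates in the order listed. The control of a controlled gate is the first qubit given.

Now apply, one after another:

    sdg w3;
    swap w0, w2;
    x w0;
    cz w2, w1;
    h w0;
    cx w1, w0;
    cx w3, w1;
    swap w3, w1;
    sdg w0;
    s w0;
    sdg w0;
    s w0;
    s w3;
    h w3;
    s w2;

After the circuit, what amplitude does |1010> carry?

The amplitude on |1010> is 0.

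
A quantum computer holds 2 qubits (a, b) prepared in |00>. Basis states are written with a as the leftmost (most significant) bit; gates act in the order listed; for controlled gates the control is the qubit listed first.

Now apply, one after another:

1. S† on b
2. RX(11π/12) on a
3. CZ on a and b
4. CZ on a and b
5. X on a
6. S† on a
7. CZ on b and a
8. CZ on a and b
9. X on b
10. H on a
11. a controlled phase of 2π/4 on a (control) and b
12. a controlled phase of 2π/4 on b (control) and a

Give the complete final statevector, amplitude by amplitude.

The resulting statevector has amplitude 0 on |00>, I*(-sqrt(6*sqrt(2) + 12)/8 - sqrt(2*sqrt(2) + 4)/8 - sqrt(4 - 2*sqrt(2))/8 + sqrt(12 - 6*sqrt(2))/8) on |01>, 0 on |10>, I*(-sqrt(2*sqrt(2) + 4)/8 + sqrt(4 - 2*sqrt(2))/8 + sqrt(12 - 6*sqrt(2))/8 + sqrt(6*sqrt(2) + 12)/8) on |11>. Key observation: steps 3-4 multiply out to the identity, so the circuit reduces to the remaining gates.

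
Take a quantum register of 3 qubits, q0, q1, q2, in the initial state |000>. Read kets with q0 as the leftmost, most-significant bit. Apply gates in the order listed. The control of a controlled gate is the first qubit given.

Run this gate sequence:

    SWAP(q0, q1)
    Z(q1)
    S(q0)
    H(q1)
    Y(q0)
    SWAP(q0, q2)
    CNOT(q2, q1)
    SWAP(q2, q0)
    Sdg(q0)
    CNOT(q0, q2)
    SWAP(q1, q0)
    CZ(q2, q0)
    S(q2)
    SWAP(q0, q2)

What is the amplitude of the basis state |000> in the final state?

|000> carries amplitude 0 in the final state.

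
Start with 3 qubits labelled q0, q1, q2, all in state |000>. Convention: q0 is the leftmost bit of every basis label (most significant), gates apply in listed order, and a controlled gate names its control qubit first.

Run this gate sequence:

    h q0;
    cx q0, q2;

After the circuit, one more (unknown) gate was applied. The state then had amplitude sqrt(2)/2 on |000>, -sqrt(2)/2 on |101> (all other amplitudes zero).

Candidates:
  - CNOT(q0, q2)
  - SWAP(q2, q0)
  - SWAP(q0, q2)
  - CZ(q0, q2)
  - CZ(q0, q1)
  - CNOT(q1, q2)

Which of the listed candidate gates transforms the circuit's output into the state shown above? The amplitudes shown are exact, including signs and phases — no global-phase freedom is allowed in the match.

The unique candidate consistent with the amplitudes is CZ(q0, q2).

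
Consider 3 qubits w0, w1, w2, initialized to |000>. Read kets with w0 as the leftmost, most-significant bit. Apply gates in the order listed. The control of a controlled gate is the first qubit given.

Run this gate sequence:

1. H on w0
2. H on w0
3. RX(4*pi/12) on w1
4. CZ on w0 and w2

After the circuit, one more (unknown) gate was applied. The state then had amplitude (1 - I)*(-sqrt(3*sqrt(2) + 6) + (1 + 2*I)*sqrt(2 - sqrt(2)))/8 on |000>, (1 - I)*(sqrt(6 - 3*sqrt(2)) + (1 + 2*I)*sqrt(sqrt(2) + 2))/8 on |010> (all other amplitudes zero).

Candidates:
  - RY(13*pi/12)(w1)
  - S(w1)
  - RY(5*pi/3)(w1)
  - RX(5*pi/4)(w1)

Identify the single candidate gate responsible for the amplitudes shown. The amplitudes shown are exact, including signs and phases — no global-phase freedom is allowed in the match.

The applied gate was RY(13*pi/12)(w1). Key observation: steps 1-2 multiply out to the identity, so the circuit reduces to the remaining gates.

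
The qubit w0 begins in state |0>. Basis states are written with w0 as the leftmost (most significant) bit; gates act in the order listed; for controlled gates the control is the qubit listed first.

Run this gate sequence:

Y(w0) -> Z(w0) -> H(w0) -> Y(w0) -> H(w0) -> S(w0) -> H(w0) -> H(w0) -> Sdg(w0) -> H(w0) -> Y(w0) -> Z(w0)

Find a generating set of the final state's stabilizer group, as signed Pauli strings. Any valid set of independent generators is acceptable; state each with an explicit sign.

The stabilizer group can be generated by +X, among other valid generating sets. Key observation: the block from step 4 through step 11 cancels to the identity and can be dropped.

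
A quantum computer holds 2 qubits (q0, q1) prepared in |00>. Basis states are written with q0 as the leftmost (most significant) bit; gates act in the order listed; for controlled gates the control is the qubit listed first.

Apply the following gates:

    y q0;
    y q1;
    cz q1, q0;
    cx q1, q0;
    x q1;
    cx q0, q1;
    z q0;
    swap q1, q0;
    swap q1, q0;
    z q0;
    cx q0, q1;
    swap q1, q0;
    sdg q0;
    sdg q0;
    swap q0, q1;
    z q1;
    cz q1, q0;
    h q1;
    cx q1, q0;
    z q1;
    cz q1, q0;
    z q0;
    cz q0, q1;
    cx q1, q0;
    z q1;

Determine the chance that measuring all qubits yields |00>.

A full measurement returns |00> with probability 1/2.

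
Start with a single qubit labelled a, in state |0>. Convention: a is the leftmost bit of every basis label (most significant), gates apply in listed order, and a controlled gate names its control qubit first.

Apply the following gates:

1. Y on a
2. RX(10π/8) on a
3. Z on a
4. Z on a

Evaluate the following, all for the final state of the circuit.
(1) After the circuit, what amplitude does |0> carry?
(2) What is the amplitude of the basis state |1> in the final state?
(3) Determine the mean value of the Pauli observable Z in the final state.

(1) The amplitude on |0> is sqrt(sqrt(2) + 2)/2.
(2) The final state's coefficient on |1> equals -I*sqrt(2 - sqrt(2))/2.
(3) The observable Z averages to sqrt(2)/2.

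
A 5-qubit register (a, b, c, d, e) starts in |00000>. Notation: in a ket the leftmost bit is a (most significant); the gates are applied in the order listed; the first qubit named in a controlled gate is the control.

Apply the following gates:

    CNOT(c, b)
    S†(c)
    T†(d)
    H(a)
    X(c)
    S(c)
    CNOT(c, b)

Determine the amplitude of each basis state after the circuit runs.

After the circuit, the state carries amplitude sqrt(2)*I/2 on |01100>, sqrt(2)*I/2 on |11100>, and 0 on every other basis state.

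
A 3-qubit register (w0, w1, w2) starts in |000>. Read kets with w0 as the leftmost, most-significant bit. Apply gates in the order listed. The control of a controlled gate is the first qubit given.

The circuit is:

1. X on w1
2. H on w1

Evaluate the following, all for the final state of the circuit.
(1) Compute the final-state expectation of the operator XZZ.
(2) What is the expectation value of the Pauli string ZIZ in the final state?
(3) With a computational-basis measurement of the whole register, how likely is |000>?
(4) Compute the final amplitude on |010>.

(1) The observable XZZ averages to 0.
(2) In the final state, ZIZ has expectation 1.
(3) Outcome |000> occurs with probability 1/2.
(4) |010> carries amplitude -sqrt(2)/2 in the final state.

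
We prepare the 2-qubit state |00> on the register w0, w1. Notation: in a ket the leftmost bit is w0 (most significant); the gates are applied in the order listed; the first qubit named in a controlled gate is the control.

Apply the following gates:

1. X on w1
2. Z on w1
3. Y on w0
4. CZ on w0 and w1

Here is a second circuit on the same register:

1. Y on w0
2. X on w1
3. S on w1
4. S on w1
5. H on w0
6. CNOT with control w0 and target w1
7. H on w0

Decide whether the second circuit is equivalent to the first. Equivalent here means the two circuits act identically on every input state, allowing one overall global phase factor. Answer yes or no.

No — the two circuits implement different unitaries, even allowing a global phase.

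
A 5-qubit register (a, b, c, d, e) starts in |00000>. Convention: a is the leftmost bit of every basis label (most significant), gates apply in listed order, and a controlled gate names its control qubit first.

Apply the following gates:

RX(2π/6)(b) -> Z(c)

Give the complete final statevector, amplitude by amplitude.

After the circuit, the state carries amplitude sqrt(3)/2 on |00000>, -I/2 on |01000>, and 0 on every other basis state.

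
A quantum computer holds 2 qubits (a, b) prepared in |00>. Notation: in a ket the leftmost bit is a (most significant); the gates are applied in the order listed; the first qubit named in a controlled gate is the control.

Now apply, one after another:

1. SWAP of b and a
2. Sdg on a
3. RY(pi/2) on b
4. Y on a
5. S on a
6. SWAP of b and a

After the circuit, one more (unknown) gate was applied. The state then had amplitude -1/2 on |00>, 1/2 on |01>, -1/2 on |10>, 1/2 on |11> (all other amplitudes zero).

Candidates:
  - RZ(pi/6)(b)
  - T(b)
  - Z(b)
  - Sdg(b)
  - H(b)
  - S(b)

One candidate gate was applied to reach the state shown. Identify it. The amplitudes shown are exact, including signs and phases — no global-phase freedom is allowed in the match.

It was H(b) that produced the state shown.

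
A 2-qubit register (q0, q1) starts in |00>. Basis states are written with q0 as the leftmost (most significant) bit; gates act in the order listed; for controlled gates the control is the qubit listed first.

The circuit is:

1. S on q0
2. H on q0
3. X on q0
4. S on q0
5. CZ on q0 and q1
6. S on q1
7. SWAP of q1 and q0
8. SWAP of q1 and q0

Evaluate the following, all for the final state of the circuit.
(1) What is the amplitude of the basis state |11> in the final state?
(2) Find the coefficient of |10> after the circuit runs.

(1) The final state's coefficient on |11> equals 0.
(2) The amplitude on |10> is sqrt(2)*I/2.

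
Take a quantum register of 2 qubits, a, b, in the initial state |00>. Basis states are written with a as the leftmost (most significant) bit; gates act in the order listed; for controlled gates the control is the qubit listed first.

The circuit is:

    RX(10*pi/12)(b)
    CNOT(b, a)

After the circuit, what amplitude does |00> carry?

The final state's coefficient on |00> equals -sqrt(2)/4 + sqrt(6)/4.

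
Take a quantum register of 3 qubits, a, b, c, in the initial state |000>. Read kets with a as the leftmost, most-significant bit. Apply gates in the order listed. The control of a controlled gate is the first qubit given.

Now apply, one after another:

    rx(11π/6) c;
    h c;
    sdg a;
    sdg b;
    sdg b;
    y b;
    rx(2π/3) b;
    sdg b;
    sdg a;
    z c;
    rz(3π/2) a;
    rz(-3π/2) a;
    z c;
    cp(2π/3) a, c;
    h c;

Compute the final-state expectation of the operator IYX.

The observable IYX averages to 0. Key observation: the block from step 10 through step 13 cancels to the identity and can be dropped.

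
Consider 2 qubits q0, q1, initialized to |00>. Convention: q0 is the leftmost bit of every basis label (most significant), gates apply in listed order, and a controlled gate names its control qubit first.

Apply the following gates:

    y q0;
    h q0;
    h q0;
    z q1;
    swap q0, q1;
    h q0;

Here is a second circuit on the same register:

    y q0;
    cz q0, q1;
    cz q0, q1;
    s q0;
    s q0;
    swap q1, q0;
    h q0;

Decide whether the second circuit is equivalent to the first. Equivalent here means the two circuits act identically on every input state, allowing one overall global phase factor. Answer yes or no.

No, they are not equivalent — no single phase factor reconciles the two unitaries.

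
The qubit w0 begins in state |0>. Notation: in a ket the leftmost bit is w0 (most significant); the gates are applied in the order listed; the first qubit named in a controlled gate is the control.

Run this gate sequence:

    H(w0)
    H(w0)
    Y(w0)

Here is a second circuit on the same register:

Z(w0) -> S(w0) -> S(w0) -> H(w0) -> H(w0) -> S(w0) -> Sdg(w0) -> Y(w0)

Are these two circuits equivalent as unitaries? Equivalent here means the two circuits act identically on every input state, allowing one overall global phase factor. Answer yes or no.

Yes — the two circuits implement the same unitary up to a global phase.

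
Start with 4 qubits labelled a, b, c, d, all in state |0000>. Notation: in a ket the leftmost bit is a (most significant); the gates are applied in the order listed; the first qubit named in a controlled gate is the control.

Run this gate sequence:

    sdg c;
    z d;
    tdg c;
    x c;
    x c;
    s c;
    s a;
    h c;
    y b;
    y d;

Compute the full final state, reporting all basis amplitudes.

After the circuit, the state carries amplitude -sqrt(2)/2 on |0101>, -sqrt(2)/2 on |0111>, and 0 on every other basis state. Key observation: the block from step 4 through step 5 cancels to the identity and can be dropped.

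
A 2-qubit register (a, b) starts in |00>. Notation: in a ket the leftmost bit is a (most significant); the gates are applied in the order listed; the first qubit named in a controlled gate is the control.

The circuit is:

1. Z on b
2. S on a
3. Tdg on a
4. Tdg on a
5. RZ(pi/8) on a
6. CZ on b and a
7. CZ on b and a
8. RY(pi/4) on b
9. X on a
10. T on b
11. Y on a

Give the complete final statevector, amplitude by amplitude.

After the circuit, the state carries amplitude -sqrt(sqrt(2) + 2)*exp(7*I*pi/16)/2 on |00>, -sqrt(2 - sqrt(2))*exp(11*I*pi/16)/2 on |01>, 0 on |10>, 0 on |11>.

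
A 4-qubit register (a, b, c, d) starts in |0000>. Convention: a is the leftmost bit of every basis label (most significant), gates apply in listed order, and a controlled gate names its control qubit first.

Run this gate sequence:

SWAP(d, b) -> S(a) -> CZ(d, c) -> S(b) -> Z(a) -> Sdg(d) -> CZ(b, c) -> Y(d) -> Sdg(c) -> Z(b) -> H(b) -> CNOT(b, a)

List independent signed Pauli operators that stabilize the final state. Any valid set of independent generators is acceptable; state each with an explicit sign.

The stabilizer group can be generated by +XXII, +ZZII, +IIZI, -IIIZ, among other valid generating sets.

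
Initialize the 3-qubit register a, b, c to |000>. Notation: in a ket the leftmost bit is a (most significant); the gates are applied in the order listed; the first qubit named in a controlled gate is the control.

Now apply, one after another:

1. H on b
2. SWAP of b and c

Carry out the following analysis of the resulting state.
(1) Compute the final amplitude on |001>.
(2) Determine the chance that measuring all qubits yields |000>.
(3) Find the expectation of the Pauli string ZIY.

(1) The amplitude on |001> is sqrt(2)/2.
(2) Outcome |000> occurs with probability 1/2.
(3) The expectation value of ZIY is 0.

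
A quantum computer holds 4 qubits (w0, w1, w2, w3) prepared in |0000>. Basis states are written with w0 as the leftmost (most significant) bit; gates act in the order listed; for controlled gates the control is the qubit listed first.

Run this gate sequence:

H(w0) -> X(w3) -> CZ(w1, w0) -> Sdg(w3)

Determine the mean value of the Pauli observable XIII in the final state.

The observable XIII averages to 1.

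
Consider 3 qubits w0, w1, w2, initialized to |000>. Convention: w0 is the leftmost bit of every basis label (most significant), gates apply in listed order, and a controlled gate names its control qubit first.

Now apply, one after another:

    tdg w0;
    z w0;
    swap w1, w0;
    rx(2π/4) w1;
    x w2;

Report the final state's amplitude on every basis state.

The resulting statevector has amplitude sqrt(2)/2 on |001>, -sqrt(2)*I/2 on |011>, and 0 on every other basis state.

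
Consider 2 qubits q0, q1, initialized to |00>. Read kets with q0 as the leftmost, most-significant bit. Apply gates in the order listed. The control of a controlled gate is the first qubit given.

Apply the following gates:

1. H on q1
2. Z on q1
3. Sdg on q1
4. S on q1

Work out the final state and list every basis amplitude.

The resulting statevector has amplitude sqrt(2)/2 on |00>, -sqrt(2)/2 on |01>, 0 on |10>, 0 on |11>.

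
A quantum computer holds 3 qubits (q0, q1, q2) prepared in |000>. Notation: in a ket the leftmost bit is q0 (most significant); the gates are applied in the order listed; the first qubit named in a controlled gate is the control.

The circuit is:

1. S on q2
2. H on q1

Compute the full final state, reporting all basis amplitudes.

The final amplitudes are sqrt(2)/2 on |000>, sqrt(2)/2 on |010>, and 0 on every other basis state.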